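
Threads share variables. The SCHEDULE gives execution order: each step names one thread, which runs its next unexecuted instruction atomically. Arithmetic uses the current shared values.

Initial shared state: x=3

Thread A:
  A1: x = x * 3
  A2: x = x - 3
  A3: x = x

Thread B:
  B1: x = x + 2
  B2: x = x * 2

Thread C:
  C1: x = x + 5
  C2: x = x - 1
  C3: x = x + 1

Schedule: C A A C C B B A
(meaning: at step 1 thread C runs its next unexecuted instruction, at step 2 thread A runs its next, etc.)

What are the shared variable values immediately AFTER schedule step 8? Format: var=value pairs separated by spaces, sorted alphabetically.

Answer: x=46

Derivation:
Step 1: thread C executes C1 (x = x + 5). Shared: x=8. PCs: A@0 B@0 C@1
Step 2: thread A executes A1 (x = x * 3). Shared: x=24. PCs: A@1 B@0 C@1
Step 3: thread A executes A2 (x = x - 3). Shared: x=21. PCs: A@2 B@0 C@1
Step 4: thread C executes C2 (x = x - 1). Shared: x=20. PCs: A@2 B@0 C@2
Step 5: thread C executes C3 (x = x + 1). Shared: x=21. PCs: A@2 B@0 C@3
Step 6: thread B executes B1 (x = x + 2). Shared: x=23. PCs: A@2 B@1 C@3
Step 7: thread B executes B2 (x = x * 2). Shared: x=46. PCs: A@2 B@2 C@3
Step 8: thread A executes A3 (x = x). Shared: x=46. PCs: A@3 B@2 C@3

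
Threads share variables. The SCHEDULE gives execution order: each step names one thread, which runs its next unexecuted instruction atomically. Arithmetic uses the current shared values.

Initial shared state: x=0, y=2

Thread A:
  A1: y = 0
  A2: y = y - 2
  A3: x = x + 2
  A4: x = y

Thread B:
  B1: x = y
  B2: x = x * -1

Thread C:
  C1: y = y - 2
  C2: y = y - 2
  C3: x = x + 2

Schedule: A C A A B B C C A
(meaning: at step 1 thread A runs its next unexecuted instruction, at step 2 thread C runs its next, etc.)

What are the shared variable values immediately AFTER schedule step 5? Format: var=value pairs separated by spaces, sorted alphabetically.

Step 1: thread A executes A1 (y = 0). Shared: x=0 y=0. PCs: A@1 B@0 C@0
Step 2: thread C executes C1 (y = y - 2). Shared: x=0 y=-2. PCs: A@1 B@0 C@1
Step 3: thread A executes A2 (y = y - 2). Shared: x=0 y=-4. PCs: A@2 B@0 C@1
Step 4: thread A executes A3 (x = x + 2). Shared: x=2 y=-4. PCs: A@3 B@0 C@1
Step 5: thread B executes B1 (x = y). Shared: x=-4 y=-4. PCs: A@3 B@1 C@1

Answer: x=-4 y=-4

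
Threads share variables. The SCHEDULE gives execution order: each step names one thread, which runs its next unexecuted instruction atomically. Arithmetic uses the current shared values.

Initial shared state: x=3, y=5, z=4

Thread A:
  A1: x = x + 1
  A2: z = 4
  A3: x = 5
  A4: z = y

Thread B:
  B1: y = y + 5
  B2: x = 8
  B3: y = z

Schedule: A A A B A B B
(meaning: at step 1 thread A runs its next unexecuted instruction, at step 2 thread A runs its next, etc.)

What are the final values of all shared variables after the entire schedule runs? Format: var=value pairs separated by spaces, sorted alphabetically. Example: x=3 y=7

Answer: x=8 y=10 z=10

Derivation:
Step 1: thread A executes A1 (x = x + 1). Shared: x=4 y=5 z=4. PCs: A@1 B@0
Step 2: thread A executes A2 (z = 4). Shared: x=4 y=5 z=4. PCs: A@2 B@0
Step 3: thread A executes A3 (x = 5). Shared: x=5 y=5 z=4. PCs: A@3 B@0
Step 4: thread B executes B1 (y = y + 5). Shared: x=5 y=10 z=4. PCs: A@3 B@1
Step 5: thread A executes A4 (z = y). Shared: x=5 y=10 z=10. PCs: A@4 B@1
Step 6: thread B executes B2 (x = 8). Shared: x=8 y=10 z=10. PCs: A@4 B@2
Step 7: thread B executes B3 (y = z). Shared: x=8 y=10 z=10. PCs: A@4 B@3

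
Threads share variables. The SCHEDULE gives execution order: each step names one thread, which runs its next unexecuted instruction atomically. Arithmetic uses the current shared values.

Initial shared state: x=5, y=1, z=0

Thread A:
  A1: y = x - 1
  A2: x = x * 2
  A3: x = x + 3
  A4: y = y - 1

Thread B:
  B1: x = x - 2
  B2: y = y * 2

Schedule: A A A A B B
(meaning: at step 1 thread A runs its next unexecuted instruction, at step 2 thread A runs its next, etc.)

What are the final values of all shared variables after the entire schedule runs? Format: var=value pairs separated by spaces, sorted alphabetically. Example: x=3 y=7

Answer: x=11 y=6 z=0

Derivation:
Step 1: thread A executes A1 (y = x - 1). Shared: x=5 y=4 z=0. PCs: A@1 B@0
Step 2: thread A executes A2 (x = x * 2). Shared: x=10 y=4 z=0. PCs: A@2 B@0
Step 3: thread A executes A3 (x = x + 3). Shared: x=13 y=4 z=0. PCs: A@3 B@0
Step 4: thread A executes A4 (y = y - 1). Shared: x=13 y=3 z=0. PCs: A@4 B@0
Step 5: thread B executes B1 (x = x - 2). Shared: x=11 y=3 z=0. PCs: A@4 B@1
Step 6: thread B executes B2 (y = y * 2). Shared: x=11 y=6 z=0. PCs: A@4 B@2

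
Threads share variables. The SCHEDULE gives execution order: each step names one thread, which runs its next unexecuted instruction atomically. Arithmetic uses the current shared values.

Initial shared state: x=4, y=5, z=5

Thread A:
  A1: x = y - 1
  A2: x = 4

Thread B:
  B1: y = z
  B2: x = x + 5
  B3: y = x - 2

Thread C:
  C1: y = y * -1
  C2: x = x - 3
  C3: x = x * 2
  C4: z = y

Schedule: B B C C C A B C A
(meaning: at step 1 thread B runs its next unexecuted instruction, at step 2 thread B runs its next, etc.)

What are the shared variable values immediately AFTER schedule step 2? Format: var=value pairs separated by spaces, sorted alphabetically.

Answer: x=9 y=5 z=5

Derivation:
Step 1: thread B executes B1 (y = z). Shared: x=4 y=5 z=5. PCs: A@0 B@1 C@0
Step 2: thread B executes B2 (x = x + 5). Shared: x=9 y=5 z=5. PCs: A@0 B@2 C@0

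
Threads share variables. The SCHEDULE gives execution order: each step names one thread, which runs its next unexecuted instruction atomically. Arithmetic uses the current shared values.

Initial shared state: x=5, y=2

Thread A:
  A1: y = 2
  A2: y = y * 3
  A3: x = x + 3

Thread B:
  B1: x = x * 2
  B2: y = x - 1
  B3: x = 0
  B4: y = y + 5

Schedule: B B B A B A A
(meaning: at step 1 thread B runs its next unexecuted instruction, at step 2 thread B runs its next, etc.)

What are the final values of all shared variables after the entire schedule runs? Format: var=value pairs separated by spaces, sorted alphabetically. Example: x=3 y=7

Answer: x=3 y=21

Derivation:
Step 1: thread B executes B1 (x = x * 2). Shared: x=10 y=2. PCs: A@0 B@1
Step 2: thread B executes B2 (y = x - 1). Shared: x=10 y=9. PCs: A@0 B@2
Step 3: thread B executes B3 (x = 0). Shared: x=0 y=9. PCs: A@0 B@3
Step 4: thread A executes A1 (y = 2). Shared: x=0 y=2. PCs: A@1 B@3
Step 5: thread B executes B4 (y = y + 5). Shared: x=0 y=7. PCs: A@1 B@4
Step 6: thread A executes A2 (y = y * 3). Shared: x=0 y=21. PCs: A@2 B@4
Step 7: thread A executes A3 (x = x + 3). Shared: x=3 y=21. PCs: A@3 B@4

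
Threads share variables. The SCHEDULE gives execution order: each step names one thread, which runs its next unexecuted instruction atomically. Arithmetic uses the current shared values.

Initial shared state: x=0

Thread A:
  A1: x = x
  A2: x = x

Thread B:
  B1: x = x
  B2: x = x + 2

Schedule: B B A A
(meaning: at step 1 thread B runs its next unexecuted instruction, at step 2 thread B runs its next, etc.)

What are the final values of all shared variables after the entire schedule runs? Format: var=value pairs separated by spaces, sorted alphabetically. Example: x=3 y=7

Step 1: thread B executes B1 (x = x). Shared: x=0. PCs: A@0 B@1
Step 2: thread B executes B2 (x = x + 2). Shared: x=2. PCs: A@0 B@2
Step 3: thread A executes A1 (x = x). Shared: x=2. PCs: A@1 B@2
Step 4: thread A executes A2 (x = x). Shared: x=2. PCs: A@2 B@2

Answer: x=2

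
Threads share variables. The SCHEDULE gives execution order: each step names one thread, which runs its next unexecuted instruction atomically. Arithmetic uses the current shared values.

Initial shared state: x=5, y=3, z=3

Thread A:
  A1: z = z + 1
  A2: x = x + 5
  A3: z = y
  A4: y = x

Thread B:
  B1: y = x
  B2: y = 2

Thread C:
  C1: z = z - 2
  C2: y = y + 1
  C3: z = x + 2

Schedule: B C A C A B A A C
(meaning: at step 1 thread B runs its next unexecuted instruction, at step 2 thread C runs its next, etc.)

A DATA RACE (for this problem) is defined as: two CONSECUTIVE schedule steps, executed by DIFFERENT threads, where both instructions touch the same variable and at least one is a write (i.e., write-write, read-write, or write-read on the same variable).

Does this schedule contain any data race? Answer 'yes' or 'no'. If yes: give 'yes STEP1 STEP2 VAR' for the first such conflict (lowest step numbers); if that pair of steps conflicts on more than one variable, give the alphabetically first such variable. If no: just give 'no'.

Steps 1,2: B(r=x,w=y) vs C(r=z,w=z). No conflict.
Steps 2,3: C(z = z - 2) vs A(z = z + 1). RACE on z (W-W).
Steps 3,4: A(r=z,w=z) vs C(r=y,w=y). No conflict.
Steps 4,5: C(r=y,w=y) vs A(r=x,w=x). No conflict.
Steps 5,6: A(r=x,w=x) vs B(r=-,w=y). No conflict.
Steps 6,7: B(y = 2) vs A(z = y). RACE on y (W-R).
Steps 7,8: same thread (A). No race.
Steps 8,9: A(r=x,w=y) vs C(r=x,w=z). No conflict.
First conflict at steps 2,3.

Answer: yes 2 3 z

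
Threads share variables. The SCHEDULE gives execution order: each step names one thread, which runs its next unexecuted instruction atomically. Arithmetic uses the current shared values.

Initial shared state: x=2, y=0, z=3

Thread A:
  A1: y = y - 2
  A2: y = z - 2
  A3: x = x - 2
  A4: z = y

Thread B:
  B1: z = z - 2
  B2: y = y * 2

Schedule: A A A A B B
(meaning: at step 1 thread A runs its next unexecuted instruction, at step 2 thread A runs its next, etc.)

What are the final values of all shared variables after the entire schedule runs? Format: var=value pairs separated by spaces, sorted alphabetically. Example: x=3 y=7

Step 1: thread A executes A1 (y = y - 2). Shared: x=2 y=-2 z=3. PCs: A@1 B@0
Step 2: thread A executes A2 (y = z - 2). Shared: x=2 y=1 z=3. PCs: A@2 B@0
Step 3: thread A executes A3 (x = x - 2). Shared: x=0 y=1 z=3. PCs: A@3 B@0
Step 4: thread A executes A4 (z = y). Shared: x=0 y=1 z=1. PCs: A@4 B@0
Step 5: thread B executes B1 (z = z - 2). Shared: x=0 y=1 z=-1. PCs: A@4 B@1
Step 6: thread B executes B2 (y = y * 2). Shared: x=0 y=2 z=-1. PCs: A@4 B@2

Answer: x=0 y=2 z=-1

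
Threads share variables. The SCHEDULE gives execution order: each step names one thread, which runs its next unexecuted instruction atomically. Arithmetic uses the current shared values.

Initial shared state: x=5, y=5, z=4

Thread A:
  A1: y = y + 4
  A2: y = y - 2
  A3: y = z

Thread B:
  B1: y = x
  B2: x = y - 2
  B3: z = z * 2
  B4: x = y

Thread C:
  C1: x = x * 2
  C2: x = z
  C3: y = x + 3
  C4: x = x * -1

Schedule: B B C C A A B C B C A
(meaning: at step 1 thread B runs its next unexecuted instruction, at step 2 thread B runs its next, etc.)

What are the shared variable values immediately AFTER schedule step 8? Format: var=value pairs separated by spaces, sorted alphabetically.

Step 1: thread B executes B1 (y = x). Shared: x=5 y=5 z=4. PCs: A@0 B@1 C@0
Step 2: thread B executes B2 (x = y - 2). Shared: x=3 y=5 z=4. PCs: A@0 B@2 C@0
Step 3: thread C executes C1 (x = x * 2). Shared: x=6 y=5 z=4. PCs: A@0 B@2 C@1
Step 4: thread C executes C2 (x = z). Shared: x=4 y=5 z=4. PCs: A@0 B@2 C@2
Step 5: thread A executes A1 (y = y + 4). Shared: x=4 y=9 z=4. PCs: A@1 B@2 C@2
Step 6: thread A executes A2 (y = y - 2). Shared: x=4 y=7 z=4. PCs: A@2 B@2 C@2
Step 7: thread B executes B3 (z = z * 2). Shared: x=4 y=7 z=8. PCs: A@2 B@3 C@2
Step 8: thread C executes C3 (y = x + 3). Shared: x=4 y=7 z=8. PCs: A@2 B@3 C@3

Answer: x=4 y=7 z=8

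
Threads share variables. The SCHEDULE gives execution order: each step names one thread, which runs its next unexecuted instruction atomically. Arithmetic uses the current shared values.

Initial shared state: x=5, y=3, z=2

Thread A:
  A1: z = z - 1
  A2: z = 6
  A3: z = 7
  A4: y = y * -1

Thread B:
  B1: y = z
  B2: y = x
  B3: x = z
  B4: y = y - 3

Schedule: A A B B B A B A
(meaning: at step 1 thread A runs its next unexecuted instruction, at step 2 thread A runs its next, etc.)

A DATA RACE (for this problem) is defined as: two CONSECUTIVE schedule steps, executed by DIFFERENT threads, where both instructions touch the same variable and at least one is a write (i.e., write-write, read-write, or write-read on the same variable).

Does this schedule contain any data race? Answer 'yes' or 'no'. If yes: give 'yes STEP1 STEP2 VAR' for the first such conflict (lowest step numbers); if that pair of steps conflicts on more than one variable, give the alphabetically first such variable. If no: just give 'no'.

Answer: yes 2 3 z

Derivation:
Steps 1,2: same thread (A). No race.
Steps 2,3: A(z = 6) vs B(y = z). RACE on z (W-R).
Steps 3,4: same thread (B). No race.
Steps 4,5: same thread (B). No race.
Steps 5,6: B(x = z) vs A(z = 7). RACE on z (R-W).
Steps 6,7: A(r=-,w=z) vs B(r=y,w=y). No conflict.
Steps 7,8: B(y = y - 3) vs A(y = y * -1). RACE on y (W-W).
First conflict at steps 2,3.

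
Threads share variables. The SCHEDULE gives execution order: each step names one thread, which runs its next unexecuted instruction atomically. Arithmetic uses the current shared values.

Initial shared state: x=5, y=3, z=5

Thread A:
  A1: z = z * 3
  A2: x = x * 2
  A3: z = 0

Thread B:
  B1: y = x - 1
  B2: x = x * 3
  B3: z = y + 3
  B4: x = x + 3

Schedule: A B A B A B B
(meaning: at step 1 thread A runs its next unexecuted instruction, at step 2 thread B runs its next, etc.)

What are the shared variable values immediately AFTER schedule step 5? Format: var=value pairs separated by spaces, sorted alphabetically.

Answer: x=30 y=4 z=0

Derivation:
Step 1: thread A executes A1 (z = z * 3). Shared: x=5 y=3 z=15. PCs: A@1 B@0
Step 2: thread B executes B1 (y = x - 1). Shared: x=5 y=4 z=15. PCs: A@1 B@1
Step 3: thread A executes A2 (x = x * 2). Shared: x=10 y=4 z=15. PCs: A@2 B@1
Step 4: thread B executes B2 (x = x * 3). Shared: x=30 y=4 z=15. PCs: A@2 B@2
Step 5: thread A executes A3 (z = 0). Shared: x=30 y=4 z=0. PCs: A@3 B@2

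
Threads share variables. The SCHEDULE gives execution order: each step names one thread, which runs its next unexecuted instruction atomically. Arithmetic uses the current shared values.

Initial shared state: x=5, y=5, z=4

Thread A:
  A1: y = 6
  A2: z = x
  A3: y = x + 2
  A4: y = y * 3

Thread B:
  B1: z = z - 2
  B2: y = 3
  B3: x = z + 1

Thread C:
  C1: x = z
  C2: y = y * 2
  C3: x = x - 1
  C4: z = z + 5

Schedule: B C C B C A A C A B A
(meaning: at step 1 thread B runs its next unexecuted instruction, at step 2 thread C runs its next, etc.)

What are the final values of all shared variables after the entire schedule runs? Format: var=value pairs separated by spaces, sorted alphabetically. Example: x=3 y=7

Step 1: thread B executes B1 (z = z - 2). Shared: x=5 y=5 z=2. PCs: A@0 B@1 C@0
Step 2: thread C executes C1 (x = z). Shared: x=2 y=5 z=2. PCs: A@0 B@1 C@1
Step 3: thread C executes C2 (y = y * 2). Shared: x=2 y=10 z=2. PCs: A@0 B@1 C@2
Step 4: thread B executes B2 (y = 3). Shared: x=2 y=3 z=2. PCs: A@0 B@2 C@2
Step 5: thread C executes C3 (x = x - 1). Shared: x=1 y=3 z=2. PCs: A@0 B@2 C@3
Step 6: thread A executes A1 (y = 6). Shared: x=1 y=6 z=2. PCs: A@1 B@2 C@3
Step 7: thread A executes A2 (z = x). Shared: x=1 y=6 z=1. PCs: A@2 B@2 C@3
Step 8: thread C executes C4 (z = z + 5). Shared: x=1 y=6 z=6. PCs: A@2 B@2 C@4
Step 9: thread A executes A3 (y = x + 2). Shared: x=1 y=3 z=6. PCs: A@3 B@2 C@4
Step 10: thread B executes B3 (x = z + 1). Shared: x=7 y=3 z=6. PCs: A@3 B@3 C@4
Step 11: thread A executes A4 (y = y * 3). Shared: x=7 y=9 z=6. PCs: A@4 B@3 C@4

Answer: x=7 y=9 z=6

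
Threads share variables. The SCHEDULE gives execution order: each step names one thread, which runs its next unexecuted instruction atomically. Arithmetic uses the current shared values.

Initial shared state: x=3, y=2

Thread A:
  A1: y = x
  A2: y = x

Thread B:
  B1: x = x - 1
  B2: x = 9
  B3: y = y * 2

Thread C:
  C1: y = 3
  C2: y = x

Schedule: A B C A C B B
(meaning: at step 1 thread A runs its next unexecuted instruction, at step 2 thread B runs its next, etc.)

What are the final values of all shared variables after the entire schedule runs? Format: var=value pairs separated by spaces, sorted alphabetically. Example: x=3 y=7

Answer: x=9 y=4

Derivation:
Step 1: thread A executes A1 (y = x). Shared: x=3 y=3. PCs: A@1 B@0 C@0
Step 2: thread B executes B1 (x = x - 1). Shared: x=2 y=3. PCs: A@1 B@1 C@0
Step 3: thread C executes C1 (y = 3). Shared: x=2 y=3. PCs: A@1 B@1 C@1
Step 4: thread A executes A2 (y = x). Shared: x=2 y=2. PCs: A@2 B@1 C@1
Step 5: thread C executes C2 (y = x). Shared: x=2 y=2. PCs: A@2 B@1 C@2
Step 6: thread B executes B2 (x = 9). Shared: x=9 y=2. PCs: A@2 B@2 C@2
Step 7: thread B executes B3 (y = y * 2). Shared: x=9 y=4. PCs: A@2 B@3 C@2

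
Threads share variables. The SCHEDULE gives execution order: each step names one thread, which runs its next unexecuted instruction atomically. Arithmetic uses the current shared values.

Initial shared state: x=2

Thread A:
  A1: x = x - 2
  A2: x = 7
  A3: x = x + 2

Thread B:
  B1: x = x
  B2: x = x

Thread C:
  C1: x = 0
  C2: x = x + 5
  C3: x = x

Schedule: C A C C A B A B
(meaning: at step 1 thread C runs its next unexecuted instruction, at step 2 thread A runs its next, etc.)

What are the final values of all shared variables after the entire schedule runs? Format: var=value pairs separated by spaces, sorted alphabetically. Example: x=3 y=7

Answer: x=9

Derivation:
Step 1: thread C executes C1 (x = 0). Shared: x=0. PCs: A@0 B@0 C@1
Step 2: thread A executes A1 (x = x - 2). Shared: x=-2. PCs: A@1 B@0 C@1
Step 3: thread C executes C2 (x = x + 5). Shared: x=3. PCs: A@1 B@0 C@2
Step 4: thread C executes C3 (x = x). Shared: x=3. PCs: A@1 B@0 C@3
Step 5: thread A executes A2 (x = 7). Shared: x=7. PCs: A@2 B@0 C@3
Step 6: thread B executes B1 (x = x). Shared: x=7. PCs: A@2 B@1 C@3
Step 7: thread A executes A3 (x = x + 2). Shared: x=9. PCs: A@3 B@1 C@3
Step 8: thread B executes B2 (x = x). Shared: x=9. PCs: A@3 B@2 C@3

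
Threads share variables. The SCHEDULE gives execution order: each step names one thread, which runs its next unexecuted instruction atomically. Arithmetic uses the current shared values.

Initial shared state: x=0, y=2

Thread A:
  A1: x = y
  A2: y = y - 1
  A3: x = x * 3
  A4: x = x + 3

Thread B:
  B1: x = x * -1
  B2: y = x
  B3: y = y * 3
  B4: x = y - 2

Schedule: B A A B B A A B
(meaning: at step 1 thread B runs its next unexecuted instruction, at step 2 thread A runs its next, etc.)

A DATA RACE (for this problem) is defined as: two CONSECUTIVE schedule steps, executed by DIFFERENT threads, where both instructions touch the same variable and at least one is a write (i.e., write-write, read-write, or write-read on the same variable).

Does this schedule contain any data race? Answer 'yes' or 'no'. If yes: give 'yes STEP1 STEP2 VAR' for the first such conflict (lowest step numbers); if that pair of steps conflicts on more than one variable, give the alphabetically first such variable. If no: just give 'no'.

Steps 1,2: B(x = x * -1) vs A(x = y). RACE on x (W-W).
Steps 2,3: same thread (A). No race.
Steps 3,4: A(y = y - 1) vs B(y = x). RACE on y (W-W).
Steps 4,5: same thread (B). No race.
Steps 5,6: B(r=y,w=y) vs A(r=x,w=x). No conflict.
Steps 6,7: same thread (A). No race.
Steps 7,8: A(x = x + 3) vs B(x = y - 2). RACE on x (W-W).
First conflict at steps 1,2.

Answer: yes 1 2 x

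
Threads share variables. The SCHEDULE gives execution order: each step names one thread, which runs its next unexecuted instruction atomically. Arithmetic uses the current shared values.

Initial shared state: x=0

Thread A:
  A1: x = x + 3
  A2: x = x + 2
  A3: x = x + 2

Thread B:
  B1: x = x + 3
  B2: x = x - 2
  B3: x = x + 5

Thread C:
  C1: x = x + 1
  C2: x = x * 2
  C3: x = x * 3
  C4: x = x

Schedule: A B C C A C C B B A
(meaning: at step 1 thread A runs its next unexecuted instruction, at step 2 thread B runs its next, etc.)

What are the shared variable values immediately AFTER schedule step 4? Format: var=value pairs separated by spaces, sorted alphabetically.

Step 1: thread A executes A1 (x = x + 3). Shared: x=3. PCs: A@1 B@0 C@0
Step 2: thread B executes B1 (x = x + 3). Shared: x=6. PCs: A@1 B@1 C@0
Step 3: thread C executes C1 (x = x + 1). Shared: x=7. PCs: A@1 B@1 C@1
Step 4: thread C executes C2 (x = x * 2). Shared: x=14. PCs: A@1 B@1 C@2

Answer: x=14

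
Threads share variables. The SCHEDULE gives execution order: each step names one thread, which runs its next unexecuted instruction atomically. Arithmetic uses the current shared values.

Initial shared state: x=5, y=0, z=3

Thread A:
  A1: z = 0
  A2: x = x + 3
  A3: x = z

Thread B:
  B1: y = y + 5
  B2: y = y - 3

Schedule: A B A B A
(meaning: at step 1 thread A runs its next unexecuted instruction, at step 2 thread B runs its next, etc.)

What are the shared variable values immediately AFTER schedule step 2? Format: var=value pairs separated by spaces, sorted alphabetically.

Step 1: thread A executes A1 (z = 0). Shared: x=5 y=0 z=0. PCs: A@1 B@0
Step 2: thread B executes B1 (y = y + 5). Shared: x=5 y=5 z=0. PCs: A@1 B@1

Answer: x=5 y=5 z=0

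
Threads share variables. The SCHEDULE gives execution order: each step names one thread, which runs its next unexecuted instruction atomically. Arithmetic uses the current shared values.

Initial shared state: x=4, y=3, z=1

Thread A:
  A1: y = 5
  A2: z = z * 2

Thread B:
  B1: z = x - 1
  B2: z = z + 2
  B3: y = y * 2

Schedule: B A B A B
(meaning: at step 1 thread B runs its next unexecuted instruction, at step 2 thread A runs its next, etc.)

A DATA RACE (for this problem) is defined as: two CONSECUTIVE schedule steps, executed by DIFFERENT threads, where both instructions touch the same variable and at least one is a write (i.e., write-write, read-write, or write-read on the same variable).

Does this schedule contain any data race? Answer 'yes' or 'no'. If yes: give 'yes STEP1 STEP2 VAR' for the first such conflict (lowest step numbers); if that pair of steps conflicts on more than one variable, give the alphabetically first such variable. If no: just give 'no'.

Answer: yes 3 4 z

Derivation:
Steps 1,2: B(r=x,w=z) vs A(r=-,w=y). No conflict.
Steps 2,3: A(r=-,w=y) vs B(r=z,w=z). No conflict.
Steps 3,4: B(z = z + 2) vs A(z = z * 2). RACE on z (W-W).
Steps 4,5: A(r=z,w=z) vs B(r=y,w=y). No conflict.
First conflict at steps 3,4.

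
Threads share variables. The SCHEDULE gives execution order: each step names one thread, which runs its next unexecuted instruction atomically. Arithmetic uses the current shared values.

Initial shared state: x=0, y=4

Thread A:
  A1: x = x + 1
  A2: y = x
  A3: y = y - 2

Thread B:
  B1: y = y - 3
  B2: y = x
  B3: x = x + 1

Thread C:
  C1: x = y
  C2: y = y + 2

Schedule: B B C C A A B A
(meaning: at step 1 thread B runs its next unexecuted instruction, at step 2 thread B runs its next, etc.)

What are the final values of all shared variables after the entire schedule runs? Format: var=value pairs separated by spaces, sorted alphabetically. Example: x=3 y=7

Step 1: thread B executes B1 (y = y - 3). Shared: x=0 y=1. PCs: A@0 B@1 C@0
Step 2: thread B executes B2 (y = x). Shared: x=0 y=0. PCs: A@0 B@2 C@0
Step 3: thread C executes C1 (x = y). Shared: x=0 y=0. PCs: A@0 B@2 C@1
Step 4: thread C executes C2 (y = y + 2). Shared: x=0 y=2. PCs: A@0 B@2 C@2
Step 5: thread A executes A1 (x = x + 1). Shared: x=1 y=2. PCs: A@1 B@2 C@2
Step 6: thread A executes A2 (y = x). Shared: x=1 y=1. PCs: A@2 B@2 C@2
Step 7: thread B executes B3 (x = x + 1). Shared: x=2 y=1. PCs: A@2 B@3 C@2
Step 8: thread A executes A3 (y = y - 2). Shared: x=2 y=-1. PCs: A@3 B@3 C@2

Answer: x=2 y=-1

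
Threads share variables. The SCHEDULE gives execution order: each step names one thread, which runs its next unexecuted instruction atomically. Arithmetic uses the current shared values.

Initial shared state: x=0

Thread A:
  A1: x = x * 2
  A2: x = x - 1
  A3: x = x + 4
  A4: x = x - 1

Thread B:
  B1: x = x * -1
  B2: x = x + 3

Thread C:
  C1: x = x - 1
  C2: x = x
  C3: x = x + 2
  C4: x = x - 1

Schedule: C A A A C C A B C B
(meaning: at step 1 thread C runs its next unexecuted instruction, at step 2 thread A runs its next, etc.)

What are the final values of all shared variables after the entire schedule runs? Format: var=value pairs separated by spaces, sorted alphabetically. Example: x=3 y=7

Answer: x=0

Derivation:
Step 1: thread C executes C1 (x = x - 1). Shared: x=-1. PCs: A@0 B@0 C@1
Step 2: thread A executes A1 (x = x * 2). Shared: x=-2. PCs: A@1 B@0 C@1
Step 3: thread A executes A2 (x = x - 1). Shared: x=-3. PCs: A@2 B@0 C@1
Step 4: thread A executes A3 (x = x + 4). Shared: x=1. PCs: A@3 B@0 C@1
Step 5: thread C executes C2 (x = x). Shared: x=1. PCs: A@3 B@0 C@2
Step 6: thread C executes C3 (x = x + 2). Shared: x=3. PCs: A@3 B@0 C@3
Step 7: thread A executes A4 (x = x - 1). Shared: x=2. PCs: A@4 B@0 C@3
Step 8: thread B executes B1 (x = x * -1). Shared: x=-2. PCs: A@4 B@1 C@3
Step 9: thread C executes C4 (x = x - 1). Shared: x=-3. PCs: A@4 B@1 C@4
Step 10: thread B executes B2 (x = x + 3). Shared: x=0. PCs: A@4 B@2 C@4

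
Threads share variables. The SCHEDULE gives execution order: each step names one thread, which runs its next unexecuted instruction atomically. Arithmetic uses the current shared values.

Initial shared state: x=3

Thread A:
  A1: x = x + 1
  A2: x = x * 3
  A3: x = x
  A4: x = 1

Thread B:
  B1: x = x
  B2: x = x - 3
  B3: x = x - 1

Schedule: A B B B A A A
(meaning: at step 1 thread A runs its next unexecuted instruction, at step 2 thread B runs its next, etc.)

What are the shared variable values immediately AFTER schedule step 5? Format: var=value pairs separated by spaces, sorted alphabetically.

Answer: x=0

Derivation:
Step 1: thread A executes A1 (x = x + 1). Shared: x=4. PCs: A@1 B@0
Step 2: thread B executes B1 (x = x). Shared: x=4. PCs: A@1 B@1
Step 3: thread B executes B2 (x = x - 3). Shared: x=1. PCs: A@1 B@2
Step 4: thread B executes B3 (x = x - 1). Shared: x=0. PCs: A@1 B@3
Step 5: thread A executes A2 (x = x * 3). Shared: x=0. PCs: A@2 B@3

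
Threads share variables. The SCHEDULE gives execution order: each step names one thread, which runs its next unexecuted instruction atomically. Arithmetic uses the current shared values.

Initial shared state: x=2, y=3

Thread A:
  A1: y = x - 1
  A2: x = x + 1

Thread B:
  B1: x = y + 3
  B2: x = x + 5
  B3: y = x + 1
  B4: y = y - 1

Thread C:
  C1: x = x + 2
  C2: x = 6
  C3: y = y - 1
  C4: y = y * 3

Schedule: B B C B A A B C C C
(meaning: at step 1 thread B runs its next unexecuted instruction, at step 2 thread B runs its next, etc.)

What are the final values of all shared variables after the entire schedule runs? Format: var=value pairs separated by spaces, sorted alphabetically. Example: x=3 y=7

Step 1: thread B executes B1 (x = y + 3). Shared: x=6 y=3. PCs: A@0 B@1 C@0
Step 2: thread B executes B2 (x = x + 5). Shared: x=11 y=3. PCs: A@0 B@2 C@0
Step 3: thread C executes C1 (x = x + 2). Shared: x=13 y=3. PCs: A@0 B@2 C@1
Step 4: thread B executes B3 (y = x + 1). Shared: x=13 y=14. PCs: A@0 B@3 C@1
Step 5: thread A executes A1 (y = x - 1). Shared: x=13 y=12. PCs: A@1 B@3 C@1
Step 6: thread A executes A2 (x = x + 1). Shared: x=14 y=12. PCs: A@2 B@3 C@1
Step 7: thread B executes B4 (y = y - 1). Shared: x=14 y=11. PCs: A@2 B@4 C@1
Step 8: thread C executes C2 (x = 6). Shared: x=6 y=11. PCs: A@2 B@4 C@2
Step 9: thread C executes C3 (y = y - 1). Shared: x=6 y=10. PCs: A@2 B@4 C@3
Step 10: thread C executes C4 (y = y * 3). Shared: x=6 y=30. PCs: A@2 B@4 C@4

Answer: x=6 y=30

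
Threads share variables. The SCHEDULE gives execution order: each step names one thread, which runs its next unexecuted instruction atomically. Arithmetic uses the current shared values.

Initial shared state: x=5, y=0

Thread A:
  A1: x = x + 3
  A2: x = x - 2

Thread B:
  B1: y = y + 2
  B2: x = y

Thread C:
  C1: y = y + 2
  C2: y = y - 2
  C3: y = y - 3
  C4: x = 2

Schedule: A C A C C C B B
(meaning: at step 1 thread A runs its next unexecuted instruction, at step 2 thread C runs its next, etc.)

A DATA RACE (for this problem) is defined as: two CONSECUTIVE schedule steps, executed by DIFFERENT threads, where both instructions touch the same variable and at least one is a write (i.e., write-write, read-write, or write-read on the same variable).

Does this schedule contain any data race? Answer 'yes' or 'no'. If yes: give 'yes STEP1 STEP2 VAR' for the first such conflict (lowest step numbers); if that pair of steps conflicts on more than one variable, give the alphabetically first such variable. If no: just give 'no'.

Steps 1,2: A(r=x,w=x) vs C(r=y,w=y). No conflict.
Steps 2,3: C(r=y,w=y) vs A(r=x,w=x). No conflict.
Steps 3,4: A(r=x,w=x) vs C(r=y,w=y). No conflict.
Steps 4,5: same thread (C). No race.
Steps 5,6: same thread (C). No race.
Steps 6,7: C(r=-,w=x) vs B(r=y,w=y). No conflict.
Steps 7,8: same thread (B). No race.

Answer: no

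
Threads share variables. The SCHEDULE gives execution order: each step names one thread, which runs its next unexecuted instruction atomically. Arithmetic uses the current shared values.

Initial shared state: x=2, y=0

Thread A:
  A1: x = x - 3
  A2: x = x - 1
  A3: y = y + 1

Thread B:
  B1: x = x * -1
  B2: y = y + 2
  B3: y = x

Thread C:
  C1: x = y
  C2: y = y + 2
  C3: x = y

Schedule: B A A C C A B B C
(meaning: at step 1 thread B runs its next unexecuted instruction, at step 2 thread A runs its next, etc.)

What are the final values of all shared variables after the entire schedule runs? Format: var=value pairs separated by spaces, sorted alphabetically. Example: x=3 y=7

Answer: x=0 y=0

Derivation:
Step 1: thread B executes B1 (x = x * -1). Shared: x=-2 y=0. PCs: A@0 B@1 C@0
Step 2: thread A executes A1 (x = x - 3). Shared: x=-5 y=0. PCs: A@1 B@1 C@0
Step 3: thread A executes A2 (x = x - 1). Shared: x=-6 y=0. PCs: A@2 B@1 C@0
Step 4: thread C executes C1 (x = y). Shared: x=0 y=0. PCs: A@2 B@1 C@1
Step 5: thread C executes C2 (y = y + 2). Shared: x=0 y=2. PCs: A@2 B@1 C@2
Step 6: thread A executes A3 (y = y + 1). Shared: x=0 y=3. PCs: A@3 B@1 C@2
Step 7: thread B executes B2 (y = y + 2). Shared: x=0 y=5. PCs: A@3 B@2 C@2
Step 8: thread B executes B3 (y = x). Shared: x=0 y=0. PCs: A@3 B@3 C@2
Step 9: thread C executes C3 (x = y). Shared: x=0 y=0. PCs: A@3 B@3 C@3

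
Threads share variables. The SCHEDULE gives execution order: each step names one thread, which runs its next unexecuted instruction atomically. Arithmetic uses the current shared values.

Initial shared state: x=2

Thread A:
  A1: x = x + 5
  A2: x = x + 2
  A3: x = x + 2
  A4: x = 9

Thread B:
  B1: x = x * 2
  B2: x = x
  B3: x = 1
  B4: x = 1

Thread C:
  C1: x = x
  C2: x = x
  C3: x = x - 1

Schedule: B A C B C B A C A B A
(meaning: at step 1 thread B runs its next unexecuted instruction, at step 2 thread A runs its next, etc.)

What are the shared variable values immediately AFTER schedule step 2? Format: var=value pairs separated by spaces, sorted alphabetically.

Answer: x=9

Derivation:
Step 1: thread B executes B1 (x = x * 2). Shared: x=4. PCs: A@0 B@1 C@0
Step 2: thread A executes A1 (x = x + 5). Shared: x=9. PCs: A@1 B@1 C@0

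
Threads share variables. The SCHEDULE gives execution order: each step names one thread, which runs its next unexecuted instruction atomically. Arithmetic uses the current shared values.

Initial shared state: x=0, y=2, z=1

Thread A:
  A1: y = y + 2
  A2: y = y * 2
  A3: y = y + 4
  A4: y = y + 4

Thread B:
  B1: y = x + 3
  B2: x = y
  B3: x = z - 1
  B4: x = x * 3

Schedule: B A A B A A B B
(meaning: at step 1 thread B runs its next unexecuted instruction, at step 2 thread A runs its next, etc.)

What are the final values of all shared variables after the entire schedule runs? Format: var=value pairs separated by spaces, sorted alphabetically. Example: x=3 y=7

Answer: x=0 y=18 z=1

Derivation:
Step 1: thread B executes B1 (y = x + 3). Shared: x=0 y=3 z=1. PCs: A@0 B@1
Step 2: thread A executes A1 (y = y + 2). Shared: x=0 y=5 z=1. PCs: A@1 B@1
Step 3: thread A executes A2 (y = y * 2). Shared: x=0 y=10 z=1. PCs: A@2 B@1
Step 4: thread B executes B2 (x = y). Shared: x=10 y=10 z=1. PCs: A@2 B@2
Step 5: thread A executes A3 (y = y + 4). Shared: x=10 y=14 z=1. PCs: A@3 B@2
Step 6: thread A executes A4 (y = y + 4). Shared: x=10 y=18 z=1. PCs: A@4 B@2
Step 7: thread B executes B3 (x = z - 1). Shared: x=0 y=18 z=1. PCs: A@4 B@3
Step 8: thread B executes B4 (x = x * 3). Shared: x=0 y=18 z=1. PCs: A@4 B@4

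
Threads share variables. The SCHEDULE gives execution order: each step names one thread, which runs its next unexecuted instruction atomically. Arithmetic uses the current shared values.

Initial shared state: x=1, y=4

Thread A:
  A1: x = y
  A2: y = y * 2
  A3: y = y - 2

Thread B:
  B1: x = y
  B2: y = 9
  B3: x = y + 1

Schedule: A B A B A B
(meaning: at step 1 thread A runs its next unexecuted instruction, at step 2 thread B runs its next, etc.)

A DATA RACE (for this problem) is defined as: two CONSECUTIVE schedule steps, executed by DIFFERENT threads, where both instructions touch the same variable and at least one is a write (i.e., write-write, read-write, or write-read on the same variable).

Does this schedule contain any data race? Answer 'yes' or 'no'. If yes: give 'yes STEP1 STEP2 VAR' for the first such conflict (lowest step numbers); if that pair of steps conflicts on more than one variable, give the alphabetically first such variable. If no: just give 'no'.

Answer: yes 1 2 x

Derivation:
Steps 1,2: A(x = y) vs B(x = y). RACE on x (W-W).
Steps 2,3: B(x = y) vs A(y = y * 2). RACE on y (R-W).
Steps 3,4: A(y = y * 2) vs B(y = 9). RACE on y (W-W).
Steps 4,5: B(y = 9) vs A(y = y - 2). RACE on y (W-W).
Steps 5,6: A(y = y - 2) vs B(x = y + 1). RACE on y (W-R).
First conflict at steps 1,2.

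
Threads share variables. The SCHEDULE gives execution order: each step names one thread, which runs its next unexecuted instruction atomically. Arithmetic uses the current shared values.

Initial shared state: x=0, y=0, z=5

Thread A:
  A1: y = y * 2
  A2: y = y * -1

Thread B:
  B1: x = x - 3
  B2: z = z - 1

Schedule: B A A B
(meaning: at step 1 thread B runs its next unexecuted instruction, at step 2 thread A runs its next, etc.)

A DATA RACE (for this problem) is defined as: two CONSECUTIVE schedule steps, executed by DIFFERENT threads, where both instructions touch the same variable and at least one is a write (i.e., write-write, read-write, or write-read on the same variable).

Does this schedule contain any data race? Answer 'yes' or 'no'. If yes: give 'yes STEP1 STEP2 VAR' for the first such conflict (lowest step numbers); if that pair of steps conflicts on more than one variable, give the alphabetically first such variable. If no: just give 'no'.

Steps 1,2: B(r=x,w=x) vs A(r=y,w=y). No conflict.
Steps 2,3: same thread (A). No race.
Steps 3,4: A(r=y,w=y) vs B(r=z,w=z). No conflict.

Answer: no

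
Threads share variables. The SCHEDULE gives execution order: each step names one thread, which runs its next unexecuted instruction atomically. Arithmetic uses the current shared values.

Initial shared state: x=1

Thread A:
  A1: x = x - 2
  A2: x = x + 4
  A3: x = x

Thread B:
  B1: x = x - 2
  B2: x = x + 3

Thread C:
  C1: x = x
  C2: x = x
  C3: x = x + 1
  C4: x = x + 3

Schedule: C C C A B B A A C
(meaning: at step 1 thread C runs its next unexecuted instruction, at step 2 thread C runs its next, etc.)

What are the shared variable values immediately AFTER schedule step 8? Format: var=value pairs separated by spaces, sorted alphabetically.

Step 1: thread C executes C1 (x = x). Shared: x=1. PCs: A@0 B@0 C@1
Step 2: thread C executes C2 (x = x). Shared: x=1. PCs: A@0 B@0 C@2
Step 3: thread C executes C3 (x = x + 1). Shared: x=2. PCs: A@0 B@0 C@3
Step 4: thread A executes A1 (x = x - 2). Shared: x=0. PCs: A@1 B@0 C@3
Step 5: thread B executes B1 (x = x - 2). Shared: x=-2. PCs: A@1 B@1 C@3
Step 6: thread B executes B2 (x = x + 3). Shared: x=1. PCs: A@1 B@2 C@3
Step 7: thread A executes A2 (x = x + 4). Shared: x=5. PCs: A@2 B@2 C@3
Step 8: thread A executes A3 (x = x). Shared: x=5. PCs: A@3 B@2 C@3

Answer: x=5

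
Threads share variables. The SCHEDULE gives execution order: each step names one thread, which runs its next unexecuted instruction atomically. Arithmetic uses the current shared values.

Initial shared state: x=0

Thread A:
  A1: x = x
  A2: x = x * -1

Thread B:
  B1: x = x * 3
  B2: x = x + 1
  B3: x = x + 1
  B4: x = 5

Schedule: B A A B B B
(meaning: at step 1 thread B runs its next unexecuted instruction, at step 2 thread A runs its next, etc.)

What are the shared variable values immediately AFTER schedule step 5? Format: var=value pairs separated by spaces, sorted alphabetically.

Step 1: thread B executes B1 (x = x * 3). Shared: x=0. PCs: A@0 B@1
Step 2: thread A executes A1 (x = x). Shared: x=0. PCs: A@1 B@1
Step 3: thread A executes A2 (x = x * -1). Shared: x=0. PCs: A@2 B@1
Step 4: thread B executes B2 (x = x + 1). Shared: x=1. PCs: A@2 B@2
Step 5: thread B executes B3 (x = x + 1). Shared: x=2. PCs: A@2 B@3

Answer: x=2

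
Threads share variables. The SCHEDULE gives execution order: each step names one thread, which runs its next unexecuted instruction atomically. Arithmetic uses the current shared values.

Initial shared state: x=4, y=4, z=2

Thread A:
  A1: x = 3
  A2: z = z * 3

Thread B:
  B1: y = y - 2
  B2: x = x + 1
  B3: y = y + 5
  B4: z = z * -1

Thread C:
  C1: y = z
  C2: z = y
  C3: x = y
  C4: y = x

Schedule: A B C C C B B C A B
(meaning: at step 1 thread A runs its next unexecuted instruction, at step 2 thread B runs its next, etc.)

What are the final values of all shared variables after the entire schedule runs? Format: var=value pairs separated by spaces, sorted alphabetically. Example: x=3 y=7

Answer: x=3 y=3 z=-6

Derivation:
Step 1: thread A executes A1 (x = 3). Shared: x=3 y=4 z=2. PCs: A@1 B@0 C@0
Step 2: thread B executes B1 (y = y - 2). Shared: x=3 y=2 z=2. PCs: A@1 B@1 C@0
Step 3: thread C executes C1 (y = z). Shared: x=3 y=2 z=2. PCs: A@1 B@1 C@1
Step 4: thread C executes C2 (z = y). Shared: x=3 y=2 z=2. PCs: A@1 B@1 C@2
Step 5: thread C executes C3 (x = y). Shared: x=2 y=2 z=2. PCs: A@1 B@1 C@3
Step 6: thread B executes B2 (x = x + 1). Shared: x=3 y=2 z=2. PCs: A@1 B@2 C@3
Step 7: thread B executes B3 (y = y + 5). Shared: x=3 y=7 z=2. PCs: A@1 B@3 C@3
Step 8: thread C executes C4 (y = x). Shared: x=3 y=3 z=2. PCs: A@1 B@3 C@4
Step 9: thread A executes A2 (z = z * 3). Shared: x=3 y=3 z=6. PCs: A@2 B@3 C@4
Step 10: thread B executes B4 (z = z * -1). Shared: x=3 y=3 z=-6. PCs: A@2 B@4 C@4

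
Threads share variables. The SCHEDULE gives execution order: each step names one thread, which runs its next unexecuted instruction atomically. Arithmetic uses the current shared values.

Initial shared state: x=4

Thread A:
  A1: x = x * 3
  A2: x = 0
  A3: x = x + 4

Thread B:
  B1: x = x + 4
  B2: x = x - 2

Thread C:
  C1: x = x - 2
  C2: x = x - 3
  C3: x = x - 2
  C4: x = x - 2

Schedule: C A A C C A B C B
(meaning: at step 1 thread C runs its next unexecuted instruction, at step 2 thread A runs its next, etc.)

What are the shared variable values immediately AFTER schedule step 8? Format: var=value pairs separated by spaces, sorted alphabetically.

Step 1: thread C executes C1 (x = x - 2). Shared: x=2. PCs: A@0 B@0 C@1
Step 2: thread A executes A1 (x = x * 3). Shared: x=6. PCs: A@1 B@0 C@1
Step 3: thread A executes A2 (x = 0). Shared: x=0. PCs: A@2 B@0 C@1
Step 4: thread C executes C2 (x = x - 3). Shared: x=-3. PCs: A@2 B@0 C@2
Step 5: thread C executes C3 (x = x - 2). Shared: x=-5. PCs: A@2 B@0 C@3
Step 6: thread A executes A3 (x = x + 4). Shared: x=-1. PCs: A@3 B@0 C@3
Step 7: thread B executes B1 (x = x + 4). Shared: x=3. PCs: A@3 B@1 C@3
Step 8: thread C executes C4 (x = x - 2). Shared: x=1. PCs: A@3 B@1 C@4

Answer: x=1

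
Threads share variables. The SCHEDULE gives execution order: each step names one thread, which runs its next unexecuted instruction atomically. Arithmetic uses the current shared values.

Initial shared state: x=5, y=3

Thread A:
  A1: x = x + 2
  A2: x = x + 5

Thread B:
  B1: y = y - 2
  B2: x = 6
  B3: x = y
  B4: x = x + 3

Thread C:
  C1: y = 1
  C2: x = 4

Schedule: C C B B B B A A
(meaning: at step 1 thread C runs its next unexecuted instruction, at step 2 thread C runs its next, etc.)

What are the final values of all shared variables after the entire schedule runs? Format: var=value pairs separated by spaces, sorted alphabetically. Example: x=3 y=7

Answer: x=9 y=-1

Derivation:
Step 1: thread C executes C1 (y = 1). Shared: x=5 y=1. PCs: A@0 B@0 C@1
Step 2: thread C executes C2 (x = 4). Shared: x=4 y=1. PCs: A@0 B@0 C@2
Step 3: thread B executes B1 (y = y - 2). Shared: x=4 y=-1. PCs: A@0 B@1 C@2
Step 4: thread B executes B2 (x = 6). Shared: x=6 y=-1. PCs: A@0 B@2 C@2
Step 5: thread B executes B3 (x = y). Shared: x=-1 y=-1. PCs: A@0 B@3 C@2
Step 6: thread B executes B4 (x = x + 3). Shared: x=2 y=-1. PCs: A@0 B@4 C@2
Step 7: thread A executes A1 (x = x + 2). Shared: x=4 y=-1. PCs: A@1 B@4 C@2
Step 8: thread A executes A2 (x = x + 5). Shared: x=9 y=-1. PCs: A@2 B@4 C@2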